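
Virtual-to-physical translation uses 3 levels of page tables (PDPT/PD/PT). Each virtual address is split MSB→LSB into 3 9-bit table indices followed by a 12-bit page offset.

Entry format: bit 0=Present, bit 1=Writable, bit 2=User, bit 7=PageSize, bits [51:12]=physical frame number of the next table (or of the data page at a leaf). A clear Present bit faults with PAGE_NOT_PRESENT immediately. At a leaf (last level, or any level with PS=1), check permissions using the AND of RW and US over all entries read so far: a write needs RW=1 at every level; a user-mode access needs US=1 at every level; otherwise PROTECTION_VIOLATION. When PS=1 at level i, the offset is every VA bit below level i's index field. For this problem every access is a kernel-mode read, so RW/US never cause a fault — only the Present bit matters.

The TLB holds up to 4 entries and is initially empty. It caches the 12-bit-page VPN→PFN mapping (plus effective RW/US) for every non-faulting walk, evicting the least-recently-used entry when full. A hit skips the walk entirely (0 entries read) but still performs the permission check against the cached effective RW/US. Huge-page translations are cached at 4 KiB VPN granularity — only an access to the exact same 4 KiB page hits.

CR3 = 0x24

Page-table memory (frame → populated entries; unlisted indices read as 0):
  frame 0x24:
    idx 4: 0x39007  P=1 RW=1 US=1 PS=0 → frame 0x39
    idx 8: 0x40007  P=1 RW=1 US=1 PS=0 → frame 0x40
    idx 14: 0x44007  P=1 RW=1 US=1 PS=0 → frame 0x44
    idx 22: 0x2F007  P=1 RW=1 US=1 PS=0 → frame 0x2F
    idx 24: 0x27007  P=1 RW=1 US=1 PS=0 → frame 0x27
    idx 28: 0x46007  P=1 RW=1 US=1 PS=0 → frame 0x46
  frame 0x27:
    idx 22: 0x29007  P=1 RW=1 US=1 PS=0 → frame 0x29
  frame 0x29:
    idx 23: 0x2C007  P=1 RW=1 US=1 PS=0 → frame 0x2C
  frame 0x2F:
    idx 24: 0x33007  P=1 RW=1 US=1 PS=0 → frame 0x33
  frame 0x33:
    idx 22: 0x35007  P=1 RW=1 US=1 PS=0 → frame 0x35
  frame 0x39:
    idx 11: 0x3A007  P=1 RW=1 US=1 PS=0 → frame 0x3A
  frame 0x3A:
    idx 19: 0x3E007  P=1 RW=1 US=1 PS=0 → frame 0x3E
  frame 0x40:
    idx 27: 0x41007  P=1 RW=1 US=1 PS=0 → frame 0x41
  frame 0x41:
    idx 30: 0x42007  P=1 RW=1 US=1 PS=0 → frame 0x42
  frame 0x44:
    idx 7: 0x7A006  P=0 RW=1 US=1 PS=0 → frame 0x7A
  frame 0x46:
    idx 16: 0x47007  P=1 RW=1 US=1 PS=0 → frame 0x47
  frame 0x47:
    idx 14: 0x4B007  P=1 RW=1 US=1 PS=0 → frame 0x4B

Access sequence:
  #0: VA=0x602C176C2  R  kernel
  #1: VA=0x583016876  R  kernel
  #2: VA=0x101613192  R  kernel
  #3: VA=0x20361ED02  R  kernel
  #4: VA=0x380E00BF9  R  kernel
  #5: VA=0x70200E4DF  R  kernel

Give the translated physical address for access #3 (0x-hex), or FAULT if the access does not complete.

Walk each access:
#0 VA=0x602C176C2 (r,kernel):
  [0] read 0x24 idx=24: raw=0x27007 flags P=1 W=1 U=1 S=0
  [1] read 0x27 idx=22: raw=0x29007 flags P=1 W=1 U=1 S=0
  [2] read 0x29 idx=23: raw=0x2C007 flags P=1 W=1 U=1 S=0
  → PA=0x2C6C2  (3 entries read)
#1 VA=0x583016876 (r,kernel):
  [0] read 0x24 idx=22: raw=0x2F007 flags P=1 W=1 U=1 S=0
  [1] read 0x2F idx=24: raw=0x33007 flags P=1 W=1 U=1 S=0
  [2] read 0x33 idx=22: raw=0x35007 flags P=1 W=1 U=1 S=0
  → PA=0x35876  (3 entries read)
#2 VA=0x101613192 (r,kernel):
  [0] read 0x24 idx=4: raw=0x39007 flags P=1 W=1 U=1 S=0
  [1] read 0x39 idx=11: raw=0x3A007 flags P=1 W=1 U=1 S=0
  [2] read 0x3A idx=19: raw=0x3E007 flags P=1 W=1 U=1 S=0
  → PA=0x3E192  (3 entries read)
#3 VA=0x20361ED02 (r,kernel):
  [0] read 0x24 idx=8: raw=0x40007 flags P=1 W=1 U=1 S=0
  [1] read 0x40 idx=27: raw=0x41007 flags P=1 W=1 U=1 S=0
  [2] read 0x41 idx=30: raw=0x42007 flags P=1 W=1 U=1 S=0
  → PA=0x42D02  (3 entries read)
#4 VA=0x380E00BF9 (r,kernel):
  [0] read 0x24 idx=14: raw=0x44007 flags P=1 W=1 U=1 S=0
  [1] read 0x44 idx=7: raw=0x7A006 flags P=0 W=1 U=1 S=0
  ✗ PAGE_NOT_PRESENT  [2 reads]
#5 VA=0x70200E4DF (r,kernel):
  [0] read 0x24 idx=28: raw=0x46007 flags P=1 W=1 U=1 S=0
  [1] read 0x46 idx=16: raw=0x47007 flags P=1 W=1 U=1 S=0
  [2] read 0x47 idx=14: raw=0x4B007 flags P=1 W=1 U=1 S=0
  → PA=0x4B4DF  (3 entries read)

Access #3 PA: 0x42D02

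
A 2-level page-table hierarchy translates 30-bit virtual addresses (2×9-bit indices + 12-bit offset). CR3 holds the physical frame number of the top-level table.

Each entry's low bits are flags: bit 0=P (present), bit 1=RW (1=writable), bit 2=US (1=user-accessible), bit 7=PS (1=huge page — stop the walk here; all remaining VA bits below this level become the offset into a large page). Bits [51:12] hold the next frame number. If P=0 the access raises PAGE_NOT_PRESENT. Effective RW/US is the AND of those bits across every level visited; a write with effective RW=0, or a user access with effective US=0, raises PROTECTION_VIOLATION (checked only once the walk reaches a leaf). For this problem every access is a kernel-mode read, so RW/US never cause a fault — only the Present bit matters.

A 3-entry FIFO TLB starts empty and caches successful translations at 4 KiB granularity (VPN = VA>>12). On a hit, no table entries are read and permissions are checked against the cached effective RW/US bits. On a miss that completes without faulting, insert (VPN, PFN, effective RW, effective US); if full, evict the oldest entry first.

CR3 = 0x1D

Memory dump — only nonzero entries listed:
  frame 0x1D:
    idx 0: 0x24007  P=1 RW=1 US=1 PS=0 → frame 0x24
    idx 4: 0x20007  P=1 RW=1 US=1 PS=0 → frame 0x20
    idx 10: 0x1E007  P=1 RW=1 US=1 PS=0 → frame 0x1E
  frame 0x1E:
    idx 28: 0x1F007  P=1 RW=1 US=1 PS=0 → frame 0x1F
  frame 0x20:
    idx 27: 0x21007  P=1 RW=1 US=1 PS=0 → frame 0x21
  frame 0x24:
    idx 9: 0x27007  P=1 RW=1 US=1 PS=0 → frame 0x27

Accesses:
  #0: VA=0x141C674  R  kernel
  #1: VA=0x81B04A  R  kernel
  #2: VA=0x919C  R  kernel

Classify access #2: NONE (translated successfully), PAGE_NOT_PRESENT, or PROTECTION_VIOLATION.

Trace:
#0 VA=0x141C674 (r,kernel):
  lvl0: tbl 0x1D, slot 10 ⇒ 0x1E007 (P1/RW1/US1/PS0)
  lvl1: tbl 0x1E, slot 28 ⇒ 0x1F007 (P1/RW1/US1/PS0)
  ✓ 0x1F674  — 2 lookups
#1 VA=0x81B04A (r,kernel):
  lvl0: tbl 0x1D, slot 4 ⇒ 0x20007 (P1/RW1/US1/PS0)
  lvl1: tbl 0x20, slot 27 ⇒ 0x21007 (P1/RW1/US1/PS0)
  ✓ 0x2104A  — 2 lookups
#2 VA=0x919C (r,kernel):
  lvl0: tbl 0x1D, slot 0 ⇒ 0x24007 (P1/RW1/US1/PS0)
  lvl1: tbl 0x24, slot 9 ⇒ 0x27007 (P1/RW1/US1/PS0)
  ✓ 0x2719C  — 2 lookups

Access #2 fault: NONE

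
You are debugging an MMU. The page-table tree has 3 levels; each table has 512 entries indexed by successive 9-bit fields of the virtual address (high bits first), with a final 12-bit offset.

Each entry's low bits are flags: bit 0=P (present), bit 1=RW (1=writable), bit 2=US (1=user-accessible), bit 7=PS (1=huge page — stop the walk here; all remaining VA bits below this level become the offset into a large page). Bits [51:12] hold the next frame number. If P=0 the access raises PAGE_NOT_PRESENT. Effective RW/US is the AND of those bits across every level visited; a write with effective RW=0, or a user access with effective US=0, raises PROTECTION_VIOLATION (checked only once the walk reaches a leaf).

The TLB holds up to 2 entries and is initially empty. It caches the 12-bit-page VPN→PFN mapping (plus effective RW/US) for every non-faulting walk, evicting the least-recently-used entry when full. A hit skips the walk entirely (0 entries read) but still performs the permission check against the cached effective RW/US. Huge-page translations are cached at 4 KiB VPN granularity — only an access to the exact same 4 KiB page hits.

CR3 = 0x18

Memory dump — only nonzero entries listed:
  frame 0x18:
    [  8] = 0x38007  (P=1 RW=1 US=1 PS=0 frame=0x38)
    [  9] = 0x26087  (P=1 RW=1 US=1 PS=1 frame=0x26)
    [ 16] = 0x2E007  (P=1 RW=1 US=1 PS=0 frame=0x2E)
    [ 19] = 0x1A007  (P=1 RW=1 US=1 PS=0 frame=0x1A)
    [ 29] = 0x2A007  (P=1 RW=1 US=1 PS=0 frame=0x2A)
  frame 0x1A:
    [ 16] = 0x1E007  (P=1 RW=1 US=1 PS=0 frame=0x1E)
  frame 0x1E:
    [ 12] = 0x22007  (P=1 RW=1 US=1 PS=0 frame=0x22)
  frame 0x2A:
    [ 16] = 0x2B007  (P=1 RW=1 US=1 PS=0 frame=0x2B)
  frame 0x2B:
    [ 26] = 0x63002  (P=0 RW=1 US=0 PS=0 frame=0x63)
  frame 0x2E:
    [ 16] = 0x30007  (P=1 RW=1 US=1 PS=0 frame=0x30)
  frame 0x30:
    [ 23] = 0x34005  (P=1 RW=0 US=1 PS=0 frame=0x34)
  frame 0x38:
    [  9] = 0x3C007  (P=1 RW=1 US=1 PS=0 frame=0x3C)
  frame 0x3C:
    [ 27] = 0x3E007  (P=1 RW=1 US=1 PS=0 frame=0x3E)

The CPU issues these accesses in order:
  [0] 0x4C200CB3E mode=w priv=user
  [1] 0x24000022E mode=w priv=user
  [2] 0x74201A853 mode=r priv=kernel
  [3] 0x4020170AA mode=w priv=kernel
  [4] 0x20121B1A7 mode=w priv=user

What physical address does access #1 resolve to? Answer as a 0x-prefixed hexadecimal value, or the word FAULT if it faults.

Per-access translation:
#0 VA=0x4C200CB3E (w,user):
  L0: frame=0x18 idx=19 entry=0x1A007 [P=1 RW=1 US=1 PS=0]
  L1: frame=0x1A idx=16 entry=0x1E007 [P=1 RW=1 US=1 PS=0]
  L2: frame=0x1E idx=12 entry=0x22007 [P=1 RW=1 US=1 PS=0]
  ⇒ phys 0x22B3E  [3 reads]
#1 VA=0x24000022E (w,user):
  L0: frame=0x18 idx=9 entry=0x26087 [P=1 RW=1 US=1 PS=1]
  ⇒ phys 0x2622E (huge @L0)  [1 reads]
#2 VA=0x74201A853 (r,kernel):
  L0: frame=0x18 idx=29 entry=0x2A007 [P=1 RW=1 US=1 PS=0]
  L1: frame=0x2A idx=16 entry=0x2B007 [P=1 RW=1 US=1 PS=0]
  L2: frame=0x2B idx=26 entry=0x63002 [P=0 RW=1 US=0 PS=0]
  → PAGE_NOT_PRESENT  (3 entries read)
#3 VA=0x4020170AA (w,kernel):
  L0: frame=0x18 idx=16 entry=0x2E007 [P=1 RW=1 US=1 PS=0]
  L1: frame=0x2E idx=16 entry=0x30007 [P=1 RW=1 US=1 PS=0]
  L2: frame=0x30 idx=23 entry=0x34005 [P=1 RW=0 US=1 PS=0]
  → PROTECTION_VIOLATION  (3 entries read)
#4 VA=0x20121B1A7 (w,user):
  L0: frame=0x18 idx=8 entry=0x38007 [P=1 RW=1 US=1 PS=0]
  L1: frame=0x38 idx=9 entry=0x3C007 [P=1 RW=1 US=1 PS=0]
  L2: frame=0x3C idx=27 entry=0x3E007 [P=1 RW=1 US=1 PS=0]
  ⇒ phys 0x3E1A7  [3 reads]

Access #1 PA: 0x2622E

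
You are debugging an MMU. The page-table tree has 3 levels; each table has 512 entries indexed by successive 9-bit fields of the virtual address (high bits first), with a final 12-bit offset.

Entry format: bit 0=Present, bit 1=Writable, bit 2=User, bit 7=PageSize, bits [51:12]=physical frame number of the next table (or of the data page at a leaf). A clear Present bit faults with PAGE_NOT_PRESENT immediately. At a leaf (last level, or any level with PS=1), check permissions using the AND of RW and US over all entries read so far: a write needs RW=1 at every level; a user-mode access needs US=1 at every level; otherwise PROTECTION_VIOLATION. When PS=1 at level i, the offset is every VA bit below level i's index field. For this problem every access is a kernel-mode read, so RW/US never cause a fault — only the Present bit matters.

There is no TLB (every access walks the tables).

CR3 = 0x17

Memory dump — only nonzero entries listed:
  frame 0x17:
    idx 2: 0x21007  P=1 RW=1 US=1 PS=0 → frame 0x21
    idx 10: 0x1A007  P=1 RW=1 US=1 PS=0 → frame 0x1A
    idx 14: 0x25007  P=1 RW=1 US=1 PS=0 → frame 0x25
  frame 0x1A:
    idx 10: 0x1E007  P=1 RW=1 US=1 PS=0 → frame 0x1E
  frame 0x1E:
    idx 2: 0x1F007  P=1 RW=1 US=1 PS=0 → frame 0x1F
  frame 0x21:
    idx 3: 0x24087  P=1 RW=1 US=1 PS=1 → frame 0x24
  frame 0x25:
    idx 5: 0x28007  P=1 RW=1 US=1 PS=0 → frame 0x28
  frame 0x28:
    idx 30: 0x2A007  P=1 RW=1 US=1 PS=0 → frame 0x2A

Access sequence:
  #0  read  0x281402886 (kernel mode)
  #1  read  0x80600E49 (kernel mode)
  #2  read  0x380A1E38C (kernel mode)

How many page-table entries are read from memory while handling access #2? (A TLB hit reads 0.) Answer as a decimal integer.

Walk each access:
#0 VA=0x281402886 (r,kernel):
  [0] read 0x17 idx=10: raw=0x1A007 flags P=1 W=1 U=1 S=0
  [1] read 0x1A idx=10: raw=0x1E007 flags P=1 W=1 U=1 S=0
  [2] read 0x1E idx=2: raw=0x1F007 flags P=1 W=1 U=1 S=0
  ✓ 0x1F886  — 3 lookups
#1 VA=0x80600E49 (r,kernel):
  [0] read 0x17 idx=2: raw=0x21007 flags P=1 W=1 U=1 S=0
  [1] read 0x21 idx=3: raw=0x24087 flags P=1 W=1 U=1 S=1
  ✓ 0x24E49 (huge @L1)  — 2 lookups
#2 VA=0x380A1E38C (r,kernel):
  [0] read 0x17 idx=14: raw=0x25007 flags P=1 W=1 U=1 S=0
  [1] read 0x25 idx=5: raw=0x28007 flags P=1 W=1 U=1 S=0
  [2] read 0x28 idx=30: raw=0x2A007 flags P=1 W=1 U=1 S=0
  ✓ 0x2A38C  — 3 lookups

Entries read for #2: 3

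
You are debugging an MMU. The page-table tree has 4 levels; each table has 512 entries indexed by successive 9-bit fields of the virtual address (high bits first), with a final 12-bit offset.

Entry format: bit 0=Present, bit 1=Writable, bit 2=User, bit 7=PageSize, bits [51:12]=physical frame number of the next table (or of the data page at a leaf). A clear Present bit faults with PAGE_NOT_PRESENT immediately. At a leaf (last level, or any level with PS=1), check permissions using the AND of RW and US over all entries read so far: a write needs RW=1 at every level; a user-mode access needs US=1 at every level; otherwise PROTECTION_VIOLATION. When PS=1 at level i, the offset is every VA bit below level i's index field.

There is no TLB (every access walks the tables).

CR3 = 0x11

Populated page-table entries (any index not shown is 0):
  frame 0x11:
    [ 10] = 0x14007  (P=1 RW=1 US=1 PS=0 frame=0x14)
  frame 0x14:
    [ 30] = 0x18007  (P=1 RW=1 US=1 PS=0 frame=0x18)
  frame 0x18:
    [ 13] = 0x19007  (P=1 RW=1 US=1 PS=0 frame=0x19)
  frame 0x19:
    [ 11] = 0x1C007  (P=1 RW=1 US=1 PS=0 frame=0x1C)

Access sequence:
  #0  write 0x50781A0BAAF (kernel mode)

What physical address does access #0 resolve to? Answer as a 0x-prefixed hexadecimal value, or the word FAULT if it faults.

Walk each access:
#0 VA=0x50781A0BAAF (w,kernel):
  lvl0: tbl 0x11, slot 10 ⇒ 0x14007 (P1/RW1/US1/PS0)
  lvl1: tbl 0x14, slot 30 ⇒ 0x18007 (P1/RW1/US1/PS0)
  lvl2: tbl 0x18, slot 13 ⇒ 0x19007 (P1/RW1/US1/PS0)
  lvl3: tbl 0x19, slot 11 ⇒ 0x1C007 (P1/RW1/US1/PS0)
  ⇒ phys 0x1CAAF  [4 reads]

Access #0 PA: 0x1CAAF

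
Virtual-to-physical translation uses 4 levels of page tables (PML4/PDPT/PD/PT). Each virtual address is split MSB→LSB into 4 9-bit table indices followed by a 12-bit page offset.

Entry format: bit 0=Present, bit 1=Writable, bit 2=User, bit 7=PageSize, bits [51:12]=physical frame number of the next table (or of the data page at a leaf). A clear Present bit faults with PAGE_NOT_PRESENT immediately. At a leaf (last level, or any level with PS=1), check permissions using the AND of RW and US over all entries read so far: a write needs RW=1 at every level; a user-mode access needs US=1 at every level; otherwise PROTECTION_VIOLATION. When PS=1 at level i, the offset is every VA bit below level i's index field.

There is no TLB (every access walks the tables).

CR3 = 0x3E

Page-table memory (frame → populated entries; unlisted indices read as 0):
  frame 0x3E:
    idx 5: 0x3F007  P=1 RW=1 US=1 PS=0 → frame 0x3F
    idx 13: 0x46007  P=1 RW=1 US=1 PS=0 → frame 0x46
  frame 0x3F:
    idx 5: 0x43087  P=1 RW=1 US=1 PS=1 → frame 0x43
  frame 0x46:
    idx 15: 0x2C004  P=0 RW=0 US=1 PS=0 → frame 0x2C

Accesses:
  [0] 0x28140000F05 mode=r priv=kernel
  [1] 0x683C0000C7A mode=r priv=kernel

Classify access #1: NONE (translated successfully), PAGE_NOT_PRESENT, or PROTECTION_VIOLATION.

Per-access translation:
#0 VA=0x28140000F05 (r,kernel):
  L0 @0x3E[5] → 0x3F007  P=1,RW=1,US=1,PS=0
  L1 @0x3F[5] → 0x43087  P=1,RW=1,US=1,PS=1
  ✓ 0x43F05 (huge @L1)  — 2 lookups
#1 VA=0x683C0000C7A (r,kernel):
  L0 @0x3E[13] → 0x46007  P=1,RW=1,US=1,PS=0
  L1 @0x46[15] → 0x2C004  P=0,RW=0,US=1,PS=0
  → PAGE_NOT_PRESENT  (2 entries read)

Access #1 fault: PAGE_NOT_PRESENT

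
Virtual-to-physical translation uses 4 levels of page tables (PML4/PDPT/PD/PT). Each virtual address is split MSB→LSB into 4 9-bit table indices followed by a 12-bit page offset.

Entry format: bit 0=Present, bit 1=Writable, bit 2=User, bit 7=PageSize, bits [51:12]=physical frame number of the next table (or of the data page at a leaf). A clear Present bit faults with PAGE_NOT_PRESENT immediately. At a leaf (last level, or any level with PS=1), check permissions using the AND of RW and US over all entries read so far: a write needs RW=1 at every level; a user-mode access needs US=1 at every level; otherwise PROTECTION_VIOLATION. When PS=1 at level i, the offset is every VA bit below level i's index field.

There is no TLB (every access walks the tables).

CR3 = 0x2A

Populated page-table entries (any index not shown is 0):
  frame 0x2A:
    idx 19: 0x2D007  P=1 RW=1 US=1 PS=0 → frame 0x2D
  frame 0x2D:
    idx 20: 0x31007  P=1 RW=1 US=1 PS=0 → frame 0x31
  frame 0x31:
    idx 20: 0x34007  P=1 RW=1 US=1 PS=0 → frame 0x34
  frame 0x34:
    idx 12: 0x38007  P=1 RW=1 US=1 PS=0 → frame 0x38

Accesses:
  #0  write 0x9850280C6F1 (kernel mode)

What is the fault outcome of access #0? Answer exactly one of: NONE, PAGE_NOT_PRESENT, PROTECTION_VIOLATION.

Trace:
#0 VA=0x9850280C6F1 (w,kernel):
  L0 @0x2A[19] → 0x2D007  P=1,RW=1,US=1,PS=0
  L1 @0x2D[20] → 0x31007  P=1,RW=1,US=1,PS=0
  L2 @0x31[20] → 0x34007  P=1,RW=1,US=1,PS=0
  L3 @0x34[12] → 0x38007  P=1,RW=1,US=1,PS=0
  → PA=0x386F1  (4 entries read)

Access #0 fault: NONE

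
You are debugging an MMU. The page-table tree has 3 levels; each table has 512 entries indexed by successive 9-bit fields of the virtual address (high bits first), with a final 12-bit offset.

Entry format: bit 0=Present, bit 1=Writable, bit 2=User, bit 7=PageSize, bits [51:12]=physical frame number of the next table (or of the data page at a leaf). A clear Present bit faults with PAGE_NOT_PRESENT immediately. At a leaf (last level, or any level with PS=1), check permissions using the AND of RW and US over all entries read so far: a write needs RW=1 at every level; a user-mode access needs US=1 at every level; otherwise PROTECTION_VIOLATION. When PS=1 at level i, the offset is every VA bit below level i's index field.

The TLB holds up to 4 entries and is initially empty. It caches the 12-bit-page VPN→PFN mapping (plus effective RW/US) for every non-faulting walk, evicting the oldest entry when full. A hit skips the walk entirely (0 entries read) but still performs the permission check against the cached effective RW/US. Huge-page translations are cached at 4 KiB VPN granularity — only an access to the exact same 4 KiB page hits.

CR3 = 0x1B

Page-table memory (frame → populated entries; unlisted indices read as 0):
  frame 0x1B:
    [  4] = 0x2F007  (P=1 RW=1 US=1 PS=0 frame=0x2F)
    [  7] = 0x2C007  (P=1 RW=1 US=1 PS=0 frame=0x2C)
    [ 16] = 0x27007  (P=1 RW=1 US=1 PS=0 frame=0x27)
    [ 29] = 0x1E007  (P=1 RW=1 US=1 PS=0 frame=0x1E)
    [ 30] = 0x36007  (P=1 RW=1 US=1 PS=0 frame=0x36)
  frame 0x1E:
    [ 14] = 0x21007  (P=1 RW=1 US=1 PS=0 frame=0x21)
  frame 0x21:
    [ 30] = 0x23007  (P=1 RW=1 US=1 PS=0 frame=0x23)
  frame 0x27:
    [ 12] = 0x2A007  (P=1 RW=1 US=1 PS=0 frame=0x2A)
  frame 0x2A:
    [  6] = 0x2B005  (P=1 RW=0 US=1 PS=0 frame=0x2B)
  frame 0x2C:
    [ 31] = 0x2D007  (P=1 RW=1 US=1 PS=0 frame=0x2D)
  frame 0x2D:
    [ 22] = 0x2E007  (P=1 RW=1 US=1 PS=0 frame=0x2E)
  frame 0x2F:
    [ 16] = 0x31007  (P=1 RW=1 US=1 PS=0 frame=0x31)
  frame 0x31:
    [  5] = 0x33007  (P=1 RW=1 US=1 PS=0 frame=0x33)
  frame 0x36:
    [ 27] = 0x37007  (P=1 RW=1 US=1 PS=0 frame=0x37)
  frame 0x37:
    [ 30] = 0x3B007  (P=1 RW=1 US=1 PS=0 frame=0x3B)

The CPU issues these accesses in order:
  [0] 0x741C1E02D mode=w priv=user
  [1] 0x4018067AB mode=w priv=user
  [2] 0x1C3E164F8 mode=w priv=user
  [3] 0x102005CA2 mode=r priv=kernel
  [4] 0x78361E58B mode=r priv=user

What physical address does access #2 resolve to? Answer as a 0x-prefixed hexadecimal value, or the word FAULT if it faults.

Per-access translation:
#0 VA=0x741C1E02D (w,user):
  [0] read 0x1B idx=29: raw=0x1E007 flags P=1 W=1 U=1 S=0
  [1] read 0x1E idx=14: raw=0x21007 flags P=1 W=1 U=1 S=0
  [2] read 0x21 idx=30: raw=0x23007 flags P=1 W=1 U=1 S=0
  ⇒ phys 0x2302D  [3 reads]
#1 VA=0x4018067AB (w,user):
  [0] read 0x1B idx=16: raw=0x27007 flags P=1 W=1 U=1 S=0
  [1] read 0x27 idx=12: raw=0x2A007 flags P=1 W=1 U=1 S=0
  [2] read 0x2A idx=6: raw=0x2B005 flags P=1 W=0 U=1 S=0
  ⇒ fault: PROTECTION_VIOLATION  — 3 lookups
#2 VA=0x1C3E164F8 (w,user):
  [0] read 0x1B idx=7: raw=0x2C007 flags P=1 W=1 U=1 S=0
  [1] read 0x2C idx=31: raw=0x2D007 flags P=1 W=1 U=1 S=0
  [2] read 0x2D idx=22: raw=0x2E007 flags P=1 W=1 U=1 S=0
  ⇒ phys 0x2E4F8  [3 reads]
#3 VA=0x102005CA2 (r,kernel):
  [0] read 0x1B idx=4: raw=0x2F007 flags P=1 W=1 U=1 S=0
  [1] read 0x2F idx=16: raw=0x31007 flags P=1 W=1 U=1 S=0
  [2] read 0x31 idx=5: raw=0x33007 flags P=1 W=1 U=1 S=0
  ⇒ phys 0x33CA2  [3 reads]
#4 VA=0x78361E58B (r,user):
  [0] read 0x1B idx=30: raw=0x36007 flags P=1 W=1 U=1 S=0
  [1] read 0x36 idx=27: raw=0x37007 flags P=1 W=1 U=1 S=0
  [2] read 0x37 idx=30: raw=0x3B007 flags P=1 W=1 U=1 S=0
  ⇒ phys 0x3B58B  [3 reads]

Access #2 PA: 0x2E4F8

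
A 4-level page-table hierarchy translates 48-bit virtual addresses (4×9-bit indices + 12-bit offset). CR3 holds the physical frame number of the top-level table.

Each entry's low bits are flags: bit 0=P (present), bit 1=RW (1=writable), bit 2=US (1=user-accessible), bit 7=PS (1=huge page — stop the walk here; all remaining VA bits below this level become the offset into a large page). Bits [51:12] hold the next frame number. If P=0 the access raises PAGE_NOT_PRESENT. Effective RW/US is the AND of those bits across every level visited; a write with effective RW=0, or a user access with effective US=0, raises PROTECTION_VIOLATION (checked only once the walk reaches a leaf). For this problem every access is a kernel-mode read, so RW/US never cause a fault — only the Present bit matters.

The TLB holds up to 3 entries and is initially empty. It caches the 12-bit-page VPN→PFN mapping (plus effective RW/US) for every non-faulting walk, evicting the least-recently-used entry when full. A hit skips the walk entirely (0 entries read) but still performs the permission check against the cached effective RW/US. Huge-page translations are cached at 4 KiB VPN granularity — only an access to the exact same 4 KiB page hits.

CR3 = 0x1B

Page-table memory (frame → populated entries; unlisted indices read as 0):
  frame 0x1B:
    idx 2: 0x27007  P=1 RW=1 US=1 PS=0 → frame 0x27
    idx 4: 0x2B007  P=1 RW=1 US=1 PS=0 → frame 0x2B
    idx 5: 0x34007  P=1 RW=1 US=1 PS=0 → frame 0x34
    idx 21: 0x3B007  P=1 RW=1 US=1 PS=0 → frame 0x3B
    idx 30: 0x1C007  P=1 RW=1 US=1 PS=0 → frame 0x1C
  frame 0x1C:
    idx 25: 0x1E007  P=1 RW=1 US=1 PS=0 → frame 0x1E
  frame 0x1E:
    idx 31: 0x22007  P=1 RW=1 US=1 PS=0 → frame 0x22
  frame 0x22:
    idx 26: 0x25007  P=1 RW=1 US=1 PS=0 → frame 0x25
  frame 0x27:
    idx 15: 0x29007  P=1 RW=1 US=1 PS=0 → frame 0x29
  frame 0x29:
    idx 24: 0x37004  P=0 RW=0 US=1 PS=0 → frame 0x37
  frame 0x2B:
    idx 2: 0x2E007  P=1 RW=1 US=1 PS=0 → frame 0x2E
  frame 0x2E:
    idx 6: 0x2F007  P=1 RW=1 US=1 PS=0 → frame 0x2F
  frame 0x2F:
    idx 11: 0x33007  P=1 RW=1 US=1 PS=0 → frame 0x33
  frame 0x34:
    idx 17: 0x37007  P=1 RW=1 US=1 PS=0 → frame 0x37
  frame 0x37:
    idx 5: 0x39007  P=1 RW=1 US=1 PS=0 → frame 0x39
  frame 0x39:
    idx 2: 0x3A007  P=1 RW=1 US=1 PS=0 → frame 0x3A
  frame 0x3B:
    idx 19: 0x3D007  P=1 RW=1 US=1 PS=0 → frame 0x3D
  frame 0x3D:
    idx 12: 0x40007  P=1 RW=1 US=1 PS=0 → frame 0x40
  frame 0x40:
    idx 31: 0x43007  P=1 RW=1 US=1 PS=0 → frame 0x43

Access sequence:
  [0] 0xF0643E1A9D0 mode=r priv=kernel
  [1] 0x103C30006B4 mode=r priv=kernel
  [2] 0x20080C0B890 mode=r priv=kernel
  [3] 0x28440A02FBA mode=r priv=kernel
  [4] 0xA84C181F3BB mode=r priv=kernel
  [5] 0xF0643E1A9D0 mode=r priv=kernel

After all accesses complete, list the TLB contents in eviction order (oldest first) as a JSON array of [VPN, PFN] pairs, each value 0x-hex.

Trace:
#0 VA=0xF0643E1A9D0 (r,kernel):
  lvl0: tbl 0x1B, slot 30 ⇒ 0x1C007 (P1/RW1/US1/PS0)
  lvl1: tbl 0x1C, slot 25 ⇒ 0x1E007 (P1/RW1/US1/PS0)
  lvl2: tbl 0x1E, slot 31 ⇒ 0x22007 (P1/RW1/US1/PS0)
  lvl3: tbl 0x22, slot 26 ⇒ 0x25007 (P1/RW1/US1/PS0)
  ✓ 0x259D0  — 4 lookups
#1 VA=0x103C30006B4 (r,kernel):
  lvl0: tbl 0x1B, slot 2 ⇒ 0x27007 (P1/RW1/US1/PS0)
  lvl1: tbl 0x27, slot 15 ⇒ 0x29007 (P1/RW1/US1/PS0)
  lvl2: tbl 0x29, slot 24 ⇒ 0x37004 (P0/RW0/US1/PS0)
  → PAGE_NOT_PRESENT  (3 entries read)
#2 VA=0x20080C0B890 (r,kernel):
  lvl0: tbl 0x1B, slot 4 ⇒ 0x2B007 (P1/RW1/US1/PS0)
  lvl1: tbl 0x2B, slot 2 ⇒ 0x2E007 (P1/RW1/US1/PS0)
  lvl2: tbl 0x2E, slot 6 ⇒ 0x2F007 (P1/RW1/US1/PS0)
  lvl3: tbl 0x2F, slot 11 ⇒ 0x33007 (P1/RW1/US1/PS0)
  ✓ 0x33890  — 4 lookups
#3 VA=0x28440A02FBA (r,kernel):
  lvl0: tbl 0x1B, slot 5 ⇒ 0x34007 (P1/RW1/US1/PS0)
  lvl1: tbl 0x34, slot 17 ⇒ 0x37007 (P1/RW1/US1/PS0)
  lvl2: tbl 0x37, slot 5 ⇒ 0x39007 (P1/RW1/US1/PS0)
  lvl3: tbl 0x39, slot 2 ⇒ 0x3A007 (P1/RW1/US1/PS0)
  ✓ 0x3AFBA  — 4 lookups
#4 VA=0xA84C181F3BB (r,kernel):
  lvl0: tbl 0x1B, slot 21 ⇒ 0x3B007 (P1/RW1/US1/PS0)
  lvl1: tbl 0x3B, slot 19 ⇒ 0x3D007 (P1/RW1/US1/PS0)
  lvl2: tbl 0x3D, slot 12 ⇒ 0x40007 (P1/RW1/US1/PS0)
  lvl3: tbl 0x40, slot 31 ⇒ 0x43007 (P1/RW1/US1/PS0)
  ✓ 0x433BB  — 4 lookups
#5 VA=0xF0643E1A9D0 (r,kernel):
  lvl0: tbl 0x1B, slot 30 ⇒ 0x1C007 (P1/RW1/US1/PS0)
  lvl1: tbl 0x1C, slot 25 ⇒ 0x1E007 (P1/RW1/US1/PS0)
  lvl2: tbl 0x1E, slot 31 ⇒ 0x22007 (P1/RW1/US1/PS0)
  lvl3: tbl 0x22, slot 26 ⇒ 0x25007 (P1/RW1/US1/PS0)
  ✓ 0x259D0  — 4 lookups

TLB: [["0x28440A02", "0x3A"], ["0xA84C181F", "0x43"], ["0xF0643E1A", "0x25"]]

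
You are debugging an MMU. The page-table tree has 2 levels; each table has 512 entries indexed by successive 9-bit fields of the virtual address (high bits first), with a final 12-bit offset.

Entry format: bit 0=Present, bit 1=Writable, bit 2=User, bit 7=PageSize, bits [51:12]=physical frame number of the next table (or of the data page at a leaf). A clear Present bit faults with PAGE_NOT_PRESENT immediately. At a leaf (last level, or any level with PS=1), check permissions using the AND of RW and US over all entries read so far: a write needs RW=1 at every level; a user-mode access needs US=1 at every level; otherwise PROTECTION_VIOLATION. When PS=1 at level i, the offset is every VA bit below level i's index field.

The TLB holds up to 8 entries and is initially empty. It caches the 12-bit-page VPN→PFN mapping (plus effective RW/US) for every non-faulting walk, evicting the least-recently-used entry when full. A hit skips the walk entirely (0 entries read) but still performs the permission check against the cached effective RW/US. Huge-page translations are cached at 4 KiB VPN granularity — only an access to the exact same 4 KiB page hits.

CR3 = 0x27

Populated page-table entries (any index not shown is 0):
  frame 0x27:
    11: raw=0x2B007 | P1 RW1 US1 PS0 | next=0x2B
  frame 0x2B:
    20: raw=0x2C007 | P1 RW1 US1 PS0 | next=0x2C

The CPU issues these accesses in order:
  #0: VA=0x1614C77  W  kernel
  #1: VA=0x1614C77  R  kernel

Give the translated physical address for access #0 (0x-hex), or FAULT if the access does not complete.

Trace:
#0 VA=0x1614C77 (w,kernel):
  L0: frame=0x27 idx=11 entry=0x2B007 [P=1 RW=1 US=1 PS=0]
  L1: frame=0x2B idx=20 entry=0x2C007 [P=1 RW=1 US=1 PS=0]
  → PA=0x2CC77  (2 entries read)
#1 VA=0x1614C77 (r,kernel):
  TLB hit vpn=0x1614 → PA=0x2CC77

Access #0 PA: 0x2CC77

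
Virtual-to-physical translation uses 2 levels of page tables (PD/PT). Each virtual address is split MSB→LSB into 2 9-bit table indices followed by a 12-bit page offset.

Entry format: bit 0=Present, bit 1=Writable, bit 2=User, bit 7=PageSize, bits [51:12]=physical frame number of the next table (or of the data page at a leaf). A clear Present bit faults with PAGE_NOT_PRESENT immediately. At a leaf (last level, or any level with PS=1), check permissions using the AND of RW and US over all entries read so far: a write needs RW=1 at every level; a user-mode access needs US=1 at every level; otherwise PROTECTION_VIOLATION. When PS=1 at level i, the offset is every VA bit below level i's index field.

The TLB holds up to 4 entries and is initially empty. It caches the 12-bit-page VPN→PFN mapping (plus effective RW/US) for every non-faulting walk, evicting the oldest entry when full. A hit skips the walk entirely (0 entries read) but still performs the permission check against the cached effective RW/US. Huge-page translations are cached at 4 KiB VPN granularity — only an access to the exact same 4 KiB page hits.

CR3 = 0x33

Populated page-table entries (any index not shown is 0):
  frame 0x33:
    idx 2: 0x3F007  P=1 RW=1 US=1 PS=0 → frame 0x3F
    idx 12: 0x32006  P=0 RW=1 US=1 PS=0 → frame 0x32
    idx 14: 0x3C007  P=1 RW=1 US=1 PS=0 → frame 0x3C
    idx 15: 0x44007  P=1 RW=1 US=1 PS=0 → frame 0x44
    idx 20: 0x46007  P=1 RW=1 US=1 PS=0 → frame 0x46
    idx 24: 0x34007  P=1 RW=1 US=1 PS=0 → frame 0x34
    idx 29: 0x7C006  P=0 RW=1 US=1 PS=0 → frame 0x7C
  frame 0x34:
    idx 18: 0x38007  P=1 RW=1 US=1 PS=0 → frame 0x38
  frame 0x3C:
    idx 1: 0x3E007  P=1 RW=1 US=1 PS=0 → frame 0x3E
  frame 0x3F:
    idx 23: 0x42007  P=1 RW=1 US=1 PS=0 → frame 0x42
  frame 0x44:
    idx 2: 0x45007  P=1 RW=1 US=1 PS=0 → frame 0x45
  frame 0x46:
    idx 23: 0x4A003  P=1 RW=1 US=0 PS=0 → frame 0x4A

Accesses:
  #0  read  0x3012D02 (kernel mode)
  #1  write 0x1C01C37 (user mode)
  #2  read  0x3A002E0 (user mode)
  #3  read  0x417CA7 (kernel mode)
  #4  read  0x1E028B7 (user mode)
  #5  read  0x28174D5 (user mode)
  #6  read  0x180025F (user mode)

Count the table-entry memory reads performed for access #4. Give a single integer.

Per-access translation:
#0 VA=0x3012D02 (r,kernel):
  L0: frame=0x33 idx=24 entry=0x34007 [P=1 RW=1 US=1 PS=0]
  L1: frame=0x34 idx=18 entry=0x38007 [P=1 RW=1 US=1 PS=0]
  → PA=0x38D02  (2 entries read)
#1 VA=0x1C01C37 (w,user):
  L0: frame=0x33 idx=14 entry=0x3C007 [P=1 RW=1 US=1 PS=0]
  L1: frame=0x3C idx=1 entry=0x3E007 [P=1 RW=1 US=1 PS=0]
  → PA=0x3EC37  (2 entries read)
#2 VA=0x3A002E0 (r,user):
  L0: frame=0x33 idx=29 entry=0x7C006 [P=0 RW=1 US=1 PS=0]
  ⇒ fault: PAGE_NOT_PRESENT  — 1 lookups
#3 VA=0x417CA7 (r,kernel):
  L0: frame=0x33 idx=2 entry=0x3F007 [P=1 RW=1 US=1 PS=0]
  L1: frame=0x3F idx=23 entry=0x42007 [P=1 RW=1 US=1 PS=0]
  → PA=0x42CA7  (2 entries read)
#4 VA=0x1E028B7 (r,user):
  L0: frame=0x33 idx=15 entry=0x44007 [P=1 RW=1 US=1 PS=0]
  L1: frame=0x44 idx=2 entry=0x45007 [P=1 RW=1 US=1 PS=0]
  → PA=0x458B7  (2 entries read)
#5 VA=0x28174D5 (r,user):
  L0: frame=0x33 idx=20 entry=0x46007 [P=1 RW=1 US=1 PS=0]
  L1: frame=0x46 idx=23 entry=0x4A003 [P=1 RW=1 US=0 PS=0]
  ⇒ fault: PROTECTION_VIOLATION  — 2 lookups
#6 VA=0x180025F (r,user):
  L0: frame=0x33 idx=12 entry=0x32006 [P=0 RW=1 US=1 PS=0]
  ⇒ fault: PAGE_NOT_PRESENT  — 1 lookups

Entries read for #4: 2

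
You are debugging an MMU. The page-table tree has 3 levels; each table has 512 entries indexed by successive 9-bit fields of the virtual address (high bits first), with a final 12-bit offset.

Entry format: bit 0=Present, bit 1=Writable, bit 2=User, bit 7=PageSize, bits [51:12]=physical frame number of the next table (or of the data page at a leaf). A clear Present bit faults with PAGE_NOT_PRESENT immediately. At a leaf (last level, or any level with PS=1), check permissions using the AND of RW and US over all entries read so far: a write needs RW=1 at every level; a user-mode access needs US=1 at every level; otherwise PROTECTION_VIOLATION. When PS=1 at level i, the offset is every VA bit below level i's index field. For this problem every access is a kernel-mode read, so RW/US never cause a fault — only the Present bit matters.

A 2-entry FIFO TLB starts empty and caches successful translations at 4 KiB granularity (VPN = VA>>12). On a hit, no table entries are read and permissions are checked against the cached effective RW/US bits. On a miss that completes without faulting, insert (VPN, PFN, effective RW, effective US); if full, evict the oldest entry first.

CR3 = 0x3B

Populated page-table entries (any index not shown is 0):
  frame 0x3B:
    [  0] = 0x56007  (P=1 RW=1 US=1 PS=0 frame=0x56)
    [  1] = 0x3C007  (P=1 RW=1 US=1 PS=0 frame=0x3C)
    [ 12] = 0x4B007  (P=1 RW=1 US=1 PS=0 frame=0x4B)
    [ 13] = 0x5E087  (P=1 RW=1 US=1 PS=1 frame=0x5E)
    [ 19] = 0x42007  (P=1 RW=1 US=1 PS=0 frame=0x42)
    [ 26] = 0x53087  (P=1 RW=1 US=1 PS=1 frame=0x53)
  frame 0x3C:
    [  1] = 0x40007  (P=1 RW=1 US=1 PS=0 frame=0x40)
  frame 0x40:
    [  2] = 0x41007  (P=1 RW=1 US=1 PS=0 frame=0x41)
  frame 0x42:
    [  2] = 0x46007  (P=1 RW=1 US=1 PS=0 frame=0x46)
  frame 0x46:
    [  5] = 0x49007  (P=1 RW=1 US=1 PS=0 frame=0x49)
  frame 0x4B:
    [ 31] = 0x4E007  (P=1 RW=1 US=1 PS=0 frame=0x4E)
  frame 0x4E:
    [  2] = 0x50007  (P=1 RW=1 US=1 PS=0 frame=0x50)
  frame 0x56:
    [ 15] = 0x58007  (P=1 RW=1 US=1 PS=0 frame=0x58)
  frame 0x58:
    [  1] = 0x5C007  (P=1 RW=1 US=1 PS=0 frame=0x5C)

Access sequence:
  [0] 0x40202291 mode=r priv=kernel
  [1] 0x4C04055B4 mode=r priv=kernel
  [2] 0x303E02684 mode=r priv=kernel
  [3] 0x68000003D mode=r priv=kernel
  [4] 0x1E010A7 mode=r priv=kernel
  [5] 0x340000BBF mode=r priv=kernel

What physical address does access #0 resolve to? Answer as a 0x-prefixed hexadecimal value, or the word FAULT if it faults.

Trace:
#0 VA=0x40202291 (r,kernel):
  L0: frame=0x3B idx=1 entry=0x3C007 [P=1 RW=1 US=1 PS=0]
  L1: frame=0x3C idx=1 entry=0x40007 [P=1 RW=1 US=1 PS=0]
  L2: frame=0x40 idx=2 entry=0x41007 [P=1 RW=1 US=1 PS=0]
  ⇒ phys 0x41291  [3 reads]
#1 VA=0x4C04055B4 (r,kernel):
  L0: frame=0x3B idx=19 entry=0x42007 [P=1 RW=1 US=1 PS=0]
  L1: frame=0x42 idx=2 entry=0x46007 [P=1 RW=1 US=1 PS=0]
  L2: frame=0x46 idx=5 entry=0x49007 [P=1 RW=1 US=1 PS=0]
  ⇒ phys 0x495B4  [3 reads]
#2 VA=0x303E02684 (r,kernel):
  L0: frame=0x3B idx=12 entry=0x4B007 [P=1 RW=1 US=1 PS=0]
  L1: frame=0x4B idx=31 entry=0x4E007 [P=1 RW=1 US=1 PS=0]
  L2: frame=0x4E idx=2 entry=0x50007 [P=1 RW=1 US=1 PS=0]
  ⇒ phys 0x50684  [3 reads]
#3 VA=0x68000003D (r,kernel):
  L0: frame=0x3B idx=26 entry=0x53087 [P=1 RW=1 US=1 PS=1]
  ⇒ phys 0x5303D (huge @L0)  [1 reads]
#4 VA=0x1E010A7 (r,kernel):
  L0: frame=0x3B idx=0 entry=0x56007 [P=1 RW=1 US=1 PS=0]
  L1: frame=0x56 idx=15 entry=0x58007 [P=1 RW=1 US=1 PS=0]
  L2: frame=0x58 idx=1 entry=0x5C007 [P=1 RW=1 US=1 PS=0]
  ⇒ phys 0x5C0A7  [3 reads]
#5 VA=0x340000BBF (r,kernel):
  L0: frame=0x3B idx=13 entry=0x5E087 [P=1 RW=1 US=1 PS=1]
  ⇒ phys 0x5EBBF (huge @L0)  [1 reads]

Access #0 PA: 0x41291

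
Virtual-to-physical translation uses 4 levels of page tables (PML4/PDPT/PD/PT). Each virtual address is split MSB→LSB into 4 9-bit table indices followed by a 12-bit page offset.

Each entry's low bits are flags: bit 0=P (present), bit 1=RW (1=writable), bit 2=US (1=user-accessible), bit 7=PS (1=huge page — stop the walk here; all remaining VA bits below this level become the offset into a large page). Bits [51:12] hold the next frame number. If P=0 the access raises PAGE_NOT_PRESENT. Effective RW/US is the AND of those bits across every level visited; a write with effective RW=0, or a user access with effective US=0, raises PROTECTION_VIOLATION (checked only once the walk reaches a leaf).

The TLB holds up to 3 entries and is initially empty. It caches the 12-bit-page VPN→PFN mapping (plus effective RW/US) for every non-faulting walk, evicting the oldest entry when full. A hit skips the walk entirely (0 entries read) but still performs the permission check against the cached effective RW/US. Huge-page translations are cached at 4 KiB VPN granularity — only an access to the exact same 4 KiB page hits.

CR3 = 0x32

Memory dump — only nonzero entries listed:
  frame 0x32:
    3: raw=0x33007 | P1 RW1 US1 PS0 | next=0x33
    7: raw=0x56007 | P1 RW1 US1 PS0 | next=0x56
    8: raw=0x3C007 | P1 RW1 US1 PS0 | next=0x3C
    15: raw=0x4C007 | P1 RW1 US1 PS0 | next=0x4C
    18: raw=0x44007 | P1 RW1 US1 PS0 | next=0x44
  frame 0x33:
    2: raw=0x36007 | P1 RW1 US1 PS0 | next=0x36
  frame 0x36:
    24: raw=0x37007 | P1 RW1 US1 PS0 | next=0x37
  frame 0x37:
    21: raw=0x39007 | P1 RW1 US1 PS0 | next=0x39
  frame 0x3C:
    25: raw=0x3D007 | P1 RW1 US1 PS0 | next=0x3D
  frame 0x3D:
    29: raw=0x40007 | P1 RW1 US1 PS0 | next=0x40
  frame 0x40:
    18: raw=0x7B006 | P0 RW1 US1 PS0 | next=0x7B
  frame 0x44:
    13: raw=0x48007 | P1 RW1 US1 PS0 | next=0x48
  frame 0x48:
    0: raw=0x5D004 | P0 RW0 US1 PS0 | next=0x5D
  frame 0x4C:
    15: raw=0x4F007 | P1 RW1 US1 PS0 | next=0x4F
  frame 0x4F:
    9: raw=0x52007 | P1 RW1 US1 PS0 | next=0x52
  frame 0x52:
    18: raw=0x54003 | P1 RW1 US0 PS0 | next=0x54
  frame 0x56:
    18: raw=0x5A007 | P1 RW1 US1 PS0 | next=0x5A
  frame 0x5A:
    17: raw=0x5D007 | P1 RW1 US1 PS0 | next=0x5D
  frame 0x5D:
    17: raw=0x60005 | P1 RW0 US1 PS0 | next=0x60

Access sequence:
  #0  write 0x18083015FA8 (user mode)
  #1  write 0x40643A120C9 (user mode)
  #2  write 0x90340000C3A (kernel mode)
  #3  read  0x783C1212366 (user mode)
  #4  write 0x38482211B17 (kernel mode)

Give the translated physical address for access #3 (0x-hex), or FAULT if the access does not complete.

Trace:
#0 VA=0x18083015FA8 (w,user):
  L0: frame=0x32 idx=3 entry=0x33007 [P=1 RW=1 US=1 PS=0]
  L1: frame=0x33 idx=2 entry=0x36007 [P=1 RW=1 US=1 PS=0]
  L2: frame=0x36 idx=24 entry=0x37007 [P=1 RW=1 US=1 PS=0]
  L3: frame=0x37 idx=21 entry=0x39007 [P=1 RW=1 US=1 PS=0]
  → PA=0x39FA8  (4 entries read)
#1 VA=0x40643A120C9 (w,user):
  L0: frame=0x32 idx=8 entry=0x3C007 [P=1 RW=1 US=1 PS=0]
  L1: frame=0x3C idx=25 entry=0x3D007 [P=1 RW=1 US=1 PS=0]
  L2: frame=0x3D idx=29 entry=0x40007 [P=1 RW=1 US=1 PS=0]
  L3: frame=0x40 idx=18 entry=0x7B006 [P=0 RW=1 US=1 PS=0]
  → PAGE_NOT_PRESENT  (4 entries read)
#2 VA=0x90340000C3A (w,kernel):
  L0: frame=0x32 idx=18 entry=0x44007 [P=1 RW=1 US=1 PS=0]
  L1: frame=0x44 idx=13 entry=0x48007 [P=1 RW=1 US=1 PS=0]
  L2: frame=0x48 idx=0 entry=0x5D004 [P=0 RW=0 US=1 PS=0]
  → PAGE_NOT_PRESENT  (3 entries read)
#3 VA=0x783C1212366 (r,user):
  L0: frame=0x32 idx=15 entry=0x4C007 [P=1 RW=1 US=1 PS=0]
  L1: frame=0x4C idx=15 entry=0x4F007 [P=1 RW=1 US=1 PS=0]
  L2: frame=0x4F idx=9 entry=0x52007 [P=1 RW=1 US=1 PS=0]
  L3: frame=0x52 idx=18 entry=0x54003 [P=1 RW=1 US=0 PS=0]
  → PROTECTION_VIOLATION  (4 entries read)
#4 VA=0x38482211B17 (w,kernel):
  L0: frame=0x32 idx=7 entry=0x56007 [P=1 RW=1 US=1 PS=0]
  L1: frame=0x56 idx=18 entry=0x5A007 [P=1 RW=1 US=1 PS=0]
  L2: frame=0x5A idx=17 entry=0x5D007 [P=1 RW=1 US=1 PS=0]
  L3: frame=0x5D idx=17 entry=0x60005 [P=1 RW=0 US=1 PS=0]
  → PROTECTION_VIOLATION  (4 entries read)

Access #3 PA: FAULT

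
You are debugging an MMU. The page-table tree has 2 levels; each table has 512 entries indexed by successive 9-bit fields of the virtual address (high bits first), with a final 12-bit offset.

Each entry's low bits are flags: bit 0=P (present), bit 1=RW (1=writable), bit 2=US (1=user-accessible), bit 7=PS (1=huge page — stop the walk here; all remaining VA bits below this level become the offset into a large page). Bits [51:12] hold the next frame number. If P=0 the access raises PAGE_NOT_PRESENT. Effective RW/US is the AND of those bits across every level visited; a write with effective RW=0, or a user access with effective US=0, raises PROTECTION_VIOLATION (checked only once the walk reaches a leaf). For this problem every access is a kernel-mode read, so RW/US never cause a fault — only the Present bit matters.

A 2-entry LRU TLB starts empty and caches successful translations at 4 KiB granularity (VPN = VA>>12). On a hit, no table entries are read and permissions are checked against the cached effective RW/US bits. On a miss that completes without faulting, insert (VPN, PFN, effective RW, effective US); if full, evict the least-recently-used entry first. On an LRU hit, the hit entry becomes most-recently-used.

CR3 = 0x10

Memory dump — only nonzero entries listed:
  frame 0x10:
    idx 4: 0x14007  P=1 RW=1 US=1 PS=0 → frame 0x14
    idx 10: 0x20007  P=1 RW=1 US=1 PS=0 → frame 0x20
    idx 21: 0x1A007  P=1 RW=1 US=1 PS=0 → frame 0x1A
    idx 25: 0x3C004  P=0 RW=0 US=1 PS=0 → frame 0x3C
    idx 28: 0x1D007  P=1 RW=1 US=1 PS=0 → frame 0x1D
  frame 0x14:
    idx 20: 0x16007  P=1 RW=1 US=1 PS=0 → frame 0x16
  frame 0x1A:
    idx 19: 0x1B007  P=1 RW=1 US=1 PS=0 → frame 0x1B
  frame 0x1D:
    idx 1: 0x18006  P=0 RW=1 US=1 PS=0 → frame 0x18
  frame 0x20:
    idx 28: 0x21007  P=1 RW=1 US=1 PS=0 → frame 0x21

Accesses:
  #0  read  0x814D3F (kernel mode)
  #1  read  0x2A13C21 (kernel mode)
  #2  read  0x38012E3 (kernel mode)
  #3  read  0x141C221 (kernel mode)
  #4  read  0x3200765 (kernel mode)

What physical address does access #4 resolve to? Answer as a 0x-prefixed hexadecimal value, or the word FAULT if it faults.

Trace:
#0 VA=0x814D3F (r,kernel):
  [0] read 0x10 idx=4: raw=0x14007 flags P=1 W=1 U=1 S=0
  [1] read 0x14 idx=20: raw=0x16007 flags P=1 W=1 U=1 S=0
  → PA=0x16D3F  (2 entries read)
#1 VA=0x2A13C21 (r,kernel):
  [0] read 0x10 idx=21: raw=0x1A007 flags P=1 W=1 U=1 S=0
  [1] read 0x1A idx=19: raw=0x1B007 flags P=1 W=1 U=1 S=0
  → PA=0x1BC21  (2 entries read)
#2 VA=0x38012E3 (r,kernel):
  [0] read 0x10 idx=28: raw=0x1D007 flags P=1 W=1 U=1 S=0
  [1] read 0x1D idx=1: raw=0x18006 flags P=0 W=1 U=1 S=0
  → PAGE_NOT_PRESENT  (2 entries read)
#3 VA=0x141C221 (r,kernel):
  [0] read 0x10 idx=10: raw=0x20007 flags P=1 W=1 U=1 S=0
  [1] read 0x20 idx=28: raw=0x21007 flags P=1 W=1 U=1 S=0
  → PA=0x21221  (2 entries read)
#4 VA=0x3200765 (r,kernel):
  [0] read 0x10 idx=25: raw=0x3C004 flags P=0 W=0 U=1 S=0
  → PAGE_NOT_PRESENT  (1 entries read)

Access #4 PA: FAULT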